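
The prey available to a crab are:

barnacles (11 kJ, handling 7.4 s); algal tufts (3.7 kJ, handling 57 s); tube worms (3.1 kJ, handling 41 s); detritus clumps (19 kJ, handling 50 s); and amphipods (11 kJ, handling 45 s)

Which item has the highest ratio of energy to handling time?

In descending order of E/h:
barnacles: 11/7.4 = 1.49 kJ/s
detritus clumps: 19/50 = 0.38 kJ/s
amphipods: 11/45 = 0.244 kJ/s
tube worms: 3.1/41 = 0.0756 kJ/s
algal tufts: 3.7/57 = 0.0649 kJ/s

barnacles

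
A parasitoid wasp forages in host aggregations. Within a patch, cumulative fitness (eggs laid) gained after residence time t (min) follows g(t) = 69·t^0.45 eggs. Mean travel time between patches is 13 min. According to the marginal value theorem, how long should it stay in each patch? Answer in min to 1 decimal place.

10.6 min

Maximise g(t)/(T+t): set derivative to zero → g'(t)(T+t) = g(t).
g'(t) = 0.45·69·t^-0.55. Setting 0.45·69·t^-0.55 = 69·t^0.45/(13+t) gives 0.45(13+t) = t, so 0.55·t = 0.45×13.
t* = 0.45×13/0.55 = 10.64 min.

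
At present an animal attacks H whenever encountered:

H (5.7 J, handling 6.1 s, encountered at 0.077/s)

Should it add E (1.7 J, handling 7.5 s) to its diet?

Intake rate on the current diet: R = (0.077×5.7) / (1 + 0.077×6.1) = 0.4389/1.47 = 0.2986 J/s.
E: E/h = 1.7/7.5 = 0.2267 J/s.
Since 0.2267 < R, time spent handling E is better spent searching.

No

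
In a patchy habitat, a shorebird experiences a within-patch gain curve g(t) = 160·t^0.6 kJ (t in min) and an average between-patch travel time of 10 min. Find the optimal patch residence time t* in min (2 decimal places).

Optimal t* satisfies g'(t*) = g(t*)/(T + t*).
g'(t) = 0.6·160·t^-0.4. Setting 0.6·160·t^-0.4 = 160·t^0.6/(10+t) gives 0.6(10+t) = t, so 0.40·t = 0.6×10.
t* = 0.6×10/0.40 = 15 min.

15.00 min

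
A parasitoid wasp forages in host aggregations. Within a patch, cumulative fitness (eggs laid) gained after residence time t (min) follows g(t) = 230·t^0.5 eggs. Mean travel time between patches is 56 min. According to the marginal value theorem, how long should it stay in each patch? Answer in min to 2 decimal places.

56.00 min

Maximise g(t)/(T+t): set derivative to zero → g'(t)(T+t) = g(t).
g'(t) = 0.5·230·t^-0.5. Setting 0.5·230·t^-0.5 = 230·t^0.5/(56+t) gives 0.5(56+t) = t, so 0.50·t = 0.5×56.
t* = 0.5×56/0.50 = 56 min.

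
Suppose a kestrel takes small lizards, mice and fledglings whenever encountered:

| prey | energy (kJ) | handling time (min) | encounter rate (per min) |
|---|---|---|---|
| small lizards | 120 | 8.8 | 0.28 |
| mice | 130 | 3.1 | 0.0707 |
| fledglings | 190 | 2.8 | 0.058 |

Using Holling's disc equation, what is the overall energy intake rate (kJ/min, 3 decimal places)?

13.993 kJ/min

R = Σλ_iE_i / (1 + Σλ_ih_i)
Numerator: 0.28×120 + 0.0707×130 + 0.058×190 = 53.81
Denominator: 1 + 0.28×8.8 + 0.0707×3.1 + 0.058×2.8 = 3.846
R = 53.81/3.846 = 13.99 kJ/min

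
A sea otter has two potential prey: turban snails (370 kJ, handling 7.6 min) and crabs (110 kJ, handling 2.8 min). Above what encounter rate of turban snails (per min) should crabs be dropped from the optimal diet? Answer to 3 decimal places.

0.550 per min

At the threshold, the rate on turban snails alone equals the profitability of crabs: λ·370/(1 + λ·7.6) = 110/2.8 = 39.29.
Rearranging, λ(370 − 39.29×7.6) = 39.29, so λ = 39.29/71.43 = 0.55 per min.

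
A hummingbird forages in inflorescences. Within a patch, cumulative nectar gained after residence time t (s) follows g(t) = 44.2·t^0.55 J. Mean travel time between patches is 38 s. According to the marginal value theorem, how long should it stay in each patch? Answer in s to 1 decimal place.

Maximise g(t)/(T+t): set derivative to zero → g'(t)(T+t) = g(t).
g'(t) = 0.55·44.2·t^-0.45. Setting 0.55·44.2·t^-0.45 = 44.2·t^0.55/(38+t) gives 0.55(38+t) = t, so 0.45·t = 0.55×38.
t* = 0.55×38/0.45 = 46.44 s.

46.4 s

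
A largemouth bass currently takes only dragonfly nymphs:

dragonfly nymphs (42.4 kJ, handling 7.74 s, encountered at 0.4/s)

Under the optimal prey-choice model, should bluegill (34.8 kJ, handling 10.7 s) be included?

Current rate: (0.4×42.4)/(1 + 0.4×7.74) = 4.141 kJ/s.
Profitability of bluegill: 34.8/10.7 = 3.252 kJ/s.
3.252 < 4.141, so adding bluegill would lower the average — exclude it.

No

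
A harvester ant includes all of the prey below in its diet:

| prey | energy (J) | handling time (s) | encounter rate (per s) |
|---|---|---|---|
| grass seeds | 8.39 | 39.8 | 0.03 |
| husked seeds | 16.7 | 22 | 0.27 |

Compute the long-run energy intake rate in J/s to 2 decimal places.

0.59 J/s

R = (0.03×8.39 + 0.27×16.7) / (1 + 0.03×39.8 + 0.27×22) = 4.761/8.134 = 0.5853 J/s.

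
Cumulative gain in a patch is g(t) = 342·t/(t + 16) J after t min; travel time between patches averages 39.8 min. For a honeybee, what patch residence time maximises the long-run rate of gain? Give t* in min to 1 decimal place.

Optimal t* satisfies g'(t*) = g(t*)/(T + t*).
g'(t) = 342·16/(t + 16)². Setting 342·16/(t+16)² = 342t/[(t+16)(39.8+t)] gives 16(39.8+t) = t(t+16), so t² = 16×39.8 = 636.8.
t* = √636.8 = 25.23 min.

25.2 min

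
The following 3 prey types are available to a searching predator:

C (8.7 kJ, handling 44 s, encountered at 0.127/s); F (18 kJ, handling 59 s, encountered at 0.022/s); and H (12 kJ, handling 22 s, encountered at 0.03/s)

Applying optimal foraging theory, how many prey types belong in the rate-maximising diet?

Profitabilities (E/h, kJ/s): H 0.545, F 0.305, C 0.198. Add prey in this order while the next type's profitability exceeds the intake rate on those already taken.
Rate on top 1: 0.2169. F: 0.305 > 0.2169 → include.
Rate on top 2: 0.2556. C: 0.198 < 0.2556 → exclude; stop.
Optimal diet: H, F — 2 of 3 types.

2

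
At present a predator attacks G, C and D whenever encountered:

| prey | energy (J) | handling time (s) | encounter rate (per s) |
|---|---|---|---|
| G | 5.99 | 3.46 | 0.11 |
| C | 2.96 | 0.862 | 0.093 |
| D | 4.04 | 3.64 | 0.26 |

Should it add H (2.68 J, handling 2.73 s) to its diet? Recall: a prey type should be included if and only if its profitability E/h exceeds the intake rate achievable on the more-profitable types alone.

Yes

On G, C and D alone, R = ΣλE/(1+Σλh) = 1.985/2.407 = 0.8244 J/s.
H: E/h = 2.68/2.73 = 0.9817 J/s.
Since 0.9817 > R, including H increases the long-run rate.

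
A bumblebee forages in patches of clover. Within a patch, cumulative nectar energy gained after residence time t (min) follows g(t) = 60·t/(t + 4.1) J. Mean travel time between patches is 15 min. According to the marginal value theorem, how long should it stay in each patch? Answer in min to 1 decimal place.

By the marginal value theorem, leave when the instantaneous gain rate g'(t) equals the habitat-wide average g(t)/(T + t).
g'(t) = 60·4.1/(t + 4.1)². Setting 60·4.1/(t+4.1)² = 60t/[(t+4.1)(15+t)] gives 4.1(15+t) = t(t+4.1), so t² = 4.1×15 = 61.5.
t* = √61.5 = 7.842 min.

7.8 min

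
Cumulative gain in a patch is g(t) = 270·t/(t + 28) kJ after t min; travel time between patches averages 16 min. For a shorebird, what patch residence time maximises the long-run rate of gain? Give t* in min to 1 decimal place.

21.2 min

Maximise g(t)/(T+t): set derivative to zero → g'(t)(T+t) = g(t).
g'(t) = 270·28/(t + 28)². Setting 270·28/(t+28)² = 270t/[(t+28)(16+t)] gives 28(16+t) = t(t+28), so t² = 28×16 = 448.
t* = √448 = 21.17 min.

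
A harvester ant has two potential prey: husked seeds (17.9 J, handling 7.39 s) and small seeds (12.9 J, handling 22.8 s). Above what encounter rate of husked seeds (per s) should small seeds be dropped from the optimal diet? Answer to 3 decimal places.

0.041 per s

The zero-one rule: include small seeds iff E₂/h₂ > λE₁/(1+λh₁). Equality gives the switch point.
λE₁h₂ = E₂ + λE₂h₁ ⇒ λ = E₂/(E₁h₂ − E₂h₁) = 12.9/(408.1 − 95.33) = 0.04124 per s.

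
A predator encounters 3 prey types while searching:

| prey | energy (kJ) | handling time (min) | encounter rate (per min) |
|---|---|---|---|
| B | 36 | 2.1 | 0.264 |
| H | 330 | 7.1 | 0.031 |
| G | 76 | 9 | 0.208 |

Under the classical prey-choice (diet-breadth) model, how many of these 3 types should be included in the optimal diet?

Profitabilities (E/h, kJ/min): H 46.5, B 17.1, G 8.44. Add prey in this order while the next type's profitability exceeds the intake rate on those already taken.
Rate on top 1: 8.385. B: 17.1 > 8.385 → include.
Rate on top 2: 11.12. G: 8.44 < 11.12 → exclude; stop.
Optimal diet: H, B — 2 of 3 types.

2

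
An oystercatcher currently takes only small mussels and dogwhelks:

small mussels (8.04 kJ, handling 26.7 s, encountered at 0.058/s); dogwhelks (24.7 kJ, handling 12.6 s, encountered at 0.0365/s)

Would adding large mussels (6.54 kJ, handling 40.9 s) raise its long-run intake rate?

No

Current rate: (0.058×8.04 + 0.0365×24.7)/(1 + 0.058×26.7 + 0.0365×12.6) = 0.4547 kJ/s.
Profitability of large mussels: 6.54/40.9 = 0.1599 kJ/s.
0.1599 < 0.4547, so adding large mussels would lower the average — exclude it.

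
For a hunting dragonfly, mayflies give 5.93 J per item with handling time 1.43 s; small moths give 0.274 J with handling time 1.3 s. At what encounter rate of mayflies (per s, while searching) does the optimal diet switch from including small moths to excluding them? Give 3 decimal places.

The zero-one rule: include small moths iff E₂/h₂ > λE₁/(1+λh₁). Equality gives the switch point.
λE₁h₂ = E₂ + λE₂h₁ ⇒ λ = E₂/(E₁h₂ − E₂h₁) = 0.274/(7.709 − 0.3918) = 0.03745 per s.

0.037 per s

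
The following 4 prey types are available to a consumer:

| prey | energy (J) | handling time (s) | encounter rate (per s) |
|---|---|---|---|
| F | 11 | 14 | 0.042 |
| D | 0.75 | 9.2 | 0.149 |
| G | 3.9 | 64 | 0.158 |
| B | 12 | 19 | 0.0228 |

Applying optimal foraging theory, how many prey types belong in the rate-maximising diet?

E/h in descending order: F 0.786, B 0.632, D 0.0815, G 0.0609 J/s. The optimal diet is the largest prefix of this list for which every included type satisfies E_i/h_i > R on the types above it.
Rate on top 1: 0.2909. B: 0.632 > 0.2909 → include.
Rate on top 2: 0.3639. D: 0.0815 < 0.3639 → exclude; stop.
Optimal diet: F, B — 2 of 4 types.

2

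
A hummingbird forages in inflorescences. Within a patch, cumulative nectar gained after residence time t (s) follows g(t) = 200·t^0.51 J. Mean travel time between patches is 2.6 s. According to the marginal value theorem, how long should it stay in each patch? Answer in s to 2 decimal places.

By the marginal value theorem, leave when the instantaneous gain rate g'(t) equals the habitat-wide average g(t)/(T + t).
g'(t) = 0.51·200·t^-0.49. Setting 0.51·200·t^-0.49 = 200·t^0.51/(2.6+t) gives 0.51(2.6+t) = t, so 0.49·t = 0.51×2.6.
t* = 0.51×2.6/0.49 = 2.706 s.

2.71 s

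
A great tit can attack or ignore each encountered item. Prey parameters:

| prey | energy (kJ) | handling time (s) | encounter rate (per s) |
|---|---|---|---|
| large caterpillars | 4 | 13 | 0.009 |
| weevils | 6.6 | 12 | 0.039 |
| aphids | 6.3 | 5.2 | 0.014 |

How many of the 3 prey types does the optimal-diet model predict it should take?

3

E/h in descending order: aphids 1.21, weevils 0.55, large caterpillars 0.308 kJ/s. The optimal diet is the largest prefix of this list for which every included type satisfies E_i/h_i > R on the types above it.
Rate on top 1: 0.08221. weevils: 0.55 > 0.08221 → include.
Rate on top 2: 0.2243. large caterpillars: 0.308 > 0.2243 → include.
Optimal diet: aphids, weevils, large caterpillars — 3 of 3 types.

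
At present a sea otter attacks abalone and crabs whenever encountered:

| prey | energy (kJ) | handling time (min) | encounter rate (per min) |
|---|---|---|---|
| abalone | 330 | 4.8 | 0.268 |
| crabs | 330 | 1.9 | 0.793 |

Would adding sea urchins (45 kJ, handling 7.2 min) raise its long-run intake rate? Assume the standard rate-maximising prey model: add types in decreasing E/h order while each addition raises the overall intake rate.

On abalone and crabs alone, R = ΣλE/(1+Σλh) = 350.1/3.793 = 92.31 kJ/min.
sea urchins: E/h = 45/7.2 = 6.25 kJ/min.
Since 6.25 < R, time spent handling sea urchins is better spent searching.

No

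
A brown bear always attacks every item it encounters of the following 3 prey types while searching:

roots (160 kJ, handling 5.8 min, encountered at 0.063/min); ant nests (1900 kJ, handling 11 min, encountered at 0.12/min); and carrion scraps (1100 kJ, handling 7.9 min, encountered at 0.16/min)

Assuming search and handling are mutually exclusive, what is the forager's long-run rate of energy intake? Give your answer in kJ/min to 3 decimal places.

R = (0.063×160 + 0.12×1900 + 0.16×1100) / (1 + 0.063×5.8 + 0.12×11 + 0.16×7.9) = 414.1/3.949 = 104.8 kJ/min.

104.846 kJ/min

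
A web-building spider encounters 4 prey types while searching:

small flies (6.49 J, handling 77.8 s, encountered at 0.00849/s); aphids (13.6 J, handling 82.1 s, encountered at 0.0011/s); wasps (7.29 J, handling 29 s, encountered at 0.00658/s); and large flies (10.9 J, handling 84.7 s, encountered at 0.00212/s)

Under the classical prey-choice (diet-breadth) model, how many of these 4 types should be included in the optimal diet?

4

Profitabilities (E/h, J/s): wasps 0.251, aphids 0.166, large flies 0.129, small flies 0.0834. Add prey in this order while the next type's profitability exceeds the intake rate on those already taken.
Rate on top 1: 0.04028. aphids: 0.166 > 0.04028 → include.
Rate on top 2: 0.04912. large flies: 0.129 > 0.04912 → include.
Rate on top 3: 0.0589. small flies: 0.0834 > 0.0589 → include.
Optimal diet: wasps, aphids, large flies, small flies — 4 of 4 types.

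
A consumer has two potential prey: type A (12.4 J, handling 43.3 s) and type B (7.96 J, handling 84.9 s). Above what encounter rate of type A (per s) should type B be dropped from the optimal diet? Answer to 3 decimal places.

At the threshold, the rate on type A alone equals the profitability of type B: λ·12.4/(1 + λ·43.3) = 7.96/84.9 = 0.09376.
Rearranging, λ(12.4 − 0.09376×43.3) = 0.09376, so λ = 0.09376/8.34 = 0.01124 per s.

0.011 per s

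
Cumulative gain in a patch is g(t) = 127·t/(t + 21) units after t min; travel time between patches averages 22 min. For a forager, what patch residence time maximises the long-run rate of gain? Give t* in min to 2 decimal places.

21.49 min

Optimal t* satisfies g'(t*) = g(t*)/(T + t*).
g'(t) = 127·21/(t + 21)². Setting 127·21/(t+21)² = 127t/[(t+21)(22+t)] gives 21(22+t) = t(t+21), so t² = 21×22 = 462.
t* = √462 = 21.49 min.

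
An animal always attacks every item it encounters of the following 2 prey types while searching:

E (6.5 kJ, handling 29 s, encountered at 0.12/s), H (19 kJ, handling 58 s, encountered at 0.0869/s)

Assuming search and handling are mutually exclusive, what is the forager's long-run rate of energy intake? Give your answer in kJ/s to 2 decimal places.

0.26 kJ/s

R = Σλ_iE_i / (1 + Σλ_ih_i)
Numerator: 0.12×6.5 + 0.0869×19 = 2.431
Denominator: 1 + 0.12×29 + 0.0869×58 = 9.52
R = 2.431/9.52 = 0.2554 kJ/s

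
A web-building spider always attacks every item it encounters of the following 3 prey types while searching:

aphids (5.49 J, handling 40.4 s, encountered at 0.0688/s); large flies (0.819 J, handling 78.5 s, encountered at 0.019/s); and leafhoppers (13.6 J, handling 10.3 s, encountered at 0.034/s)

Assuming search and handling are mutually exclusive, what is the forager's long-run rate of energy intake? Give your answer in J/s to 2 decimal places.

Energy encountered per unit search time: 0.0688×5.49 + 0.019×0.819 + 0.034×13.6 = 0.8557 J/s.
Handling time per unit search time: 0.0688×40.4 + 0.019×78.5 + 0.034×10.3 = 4.621.
Rate = 0.8557/(1 + 4.621) = 0.1522 J/s.

0.15 J/s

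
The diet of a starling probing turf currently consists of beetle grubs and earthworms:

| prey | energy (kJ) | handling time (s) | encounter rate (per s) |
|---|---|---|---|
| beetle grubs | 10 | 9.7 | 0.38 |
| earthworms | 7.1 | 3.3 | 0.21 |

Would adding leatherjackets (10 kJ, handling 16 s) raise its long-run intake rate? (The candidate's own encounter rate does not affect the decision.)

No

On beetle grubs and earthworms alone, R = ΣλE/(1+Σλh) = 5.291/5.379 = 0.9836 kJ/s.
Profitability of leatherjackets: 10/16 = 0.625 kJ/s.
0.625 < 0.9836, so adding leatherjackets would lower the average — exclude it.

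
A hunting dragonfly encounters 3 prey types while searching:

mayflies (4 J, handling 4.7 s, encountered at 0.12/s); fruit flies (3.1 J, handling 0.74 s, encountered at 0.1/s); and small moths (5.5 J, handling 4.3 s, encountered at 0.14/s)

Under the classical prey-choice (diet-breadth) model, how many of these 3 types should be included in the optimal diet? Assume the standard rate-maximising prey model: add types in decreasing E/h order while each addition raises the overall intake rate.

3

Profitabilities (E/h, J/s): fruit flies 4.19, small moths 1.28, mayflies 0.851. Add prey in this order while the next type's profitability exceeds the intake rate on those already taken.
Rate on top 1: 0.2886. small moths: 1.28 > 0.2886 → include.
Rate on top 2: 0.6444. mayflies: 0.851 > 0.6444 → include.
Optimal diet: fruit flies, small moths, mayflies — 3 of 3 types.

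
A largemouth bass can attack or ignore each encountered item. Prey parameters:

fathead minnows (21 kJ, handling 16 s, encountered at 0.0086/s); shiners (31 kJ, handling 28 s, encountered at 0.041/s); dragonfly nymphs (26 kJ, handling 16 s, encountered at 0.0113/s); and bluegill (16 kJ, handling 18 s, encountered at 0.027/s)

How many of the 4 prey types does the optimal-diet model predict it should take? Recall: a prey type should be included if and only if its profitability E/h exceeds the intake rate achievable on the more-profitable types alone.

4

Profitabilities (E/h, kJ/s): dragonfly nymphs 1.62, fathead minnows 1.31, shiners 1.11, bluegill 0.889. Add prey in this order while the next type's profitability exceeds the intake rate on those already taken.
Rate on top 1: 0.2488. fathead minnows: 1.31 > 0.2488 → include.
Rate on top 2: 0.3598. shiners: 1.11 > 0.3598 → include.
Rate on top 3: 0.7077. bluegill: 0.889 > 0.7077 → include.
Optimal diet: dragonfly nymphs, fathead minnows, shiners, bluegill — 4 of 4 types.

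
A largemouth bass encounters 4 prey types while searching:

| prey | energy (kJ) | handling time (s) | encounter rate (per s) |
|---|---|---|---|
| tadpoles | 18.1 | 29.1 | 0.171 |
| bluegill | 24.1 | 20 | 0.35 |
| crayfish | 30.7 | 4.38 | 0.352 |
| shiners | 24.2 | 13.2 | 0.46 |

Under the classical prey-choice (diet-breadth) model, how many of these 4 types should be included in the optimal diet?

Rank by E/h (kJ/s): crayfish 7.01, shiners 1.83, bluegill 1.21, tadpoles 0.622. Include each in turn until the next type's E/h falls below the running intake rate.
Rate on top 1: 4.252. shiners: 1.83 < 4.252 → exclude; stop.
Optimal diet: crayfish — 1 of 4 types.

1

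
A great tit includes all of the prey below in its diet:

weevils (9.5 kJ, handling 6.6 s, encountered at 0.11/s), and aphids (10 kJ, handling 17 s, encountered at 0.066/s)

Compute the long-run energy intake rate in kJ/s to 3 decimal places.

R = Σλ_iE_i / (1 + Σλ_ih_i)
Numerator: 0.11×9.5 + 0.066×10 = 1.705
Denominator: 1 + 0.11×6.6 + 0.066×17 = 2.848
R = 1.705/2.848 = 0.5987 kJ/s

0.599 kJ/s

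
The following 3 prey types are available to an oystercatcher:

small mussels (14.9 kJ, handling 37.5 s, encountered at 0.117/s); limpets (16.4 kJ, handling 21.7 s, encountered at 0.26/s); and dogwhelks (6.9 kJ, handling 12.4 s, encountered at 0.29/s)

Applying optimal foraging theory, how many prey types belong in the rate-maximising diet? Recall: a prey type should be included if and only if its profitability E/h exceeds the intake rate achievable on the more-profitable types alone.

Profitabilities (E/h, kJ/s): limpets 0.756, dogwhelks 0.556, small mussels 0.397. Add prey in this order while the next type's profitability exceeds the intake rate on those already taken.
Rate on top 1: 0.642. dogwhelks: 0.556 < 0.642 → exclude; stop.
Optimal diet: limpets — 1 of 3 types.

1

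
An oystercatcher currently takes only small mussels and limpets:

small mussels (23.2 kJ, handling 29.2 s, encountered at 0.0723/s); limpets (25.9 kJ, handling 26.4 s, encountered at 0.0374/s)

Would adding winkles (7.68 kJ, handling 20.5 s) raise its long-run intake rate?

On small mussels and limpets alone, R = ΣλE/(1+Σλh) = 2.646/4.099 = 0.6456 kJ/s.
Profitability of winkles: 7.68/20.5 = 0.3746 kJ/s.
Since 0.3746 < R, time spent handling winkles is better spent searching.

No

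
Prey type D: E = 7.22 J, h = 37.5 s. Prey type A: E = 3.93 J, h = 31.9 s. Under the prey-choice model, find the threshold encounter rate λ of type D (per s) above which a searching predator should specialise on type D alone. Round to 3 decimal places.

The zero-one rule: include type A iff E₂/h₂ > λE₁/(1+λh₁). Equality gives the switch point.
λE₁h₂ = E₂ + λE₂h₁ ⇒ λ = E₂/(E₁h₂ − E₂h₁) = 3.93/(230.3 − 147.4) = 0.04738 per s.

0.047 per s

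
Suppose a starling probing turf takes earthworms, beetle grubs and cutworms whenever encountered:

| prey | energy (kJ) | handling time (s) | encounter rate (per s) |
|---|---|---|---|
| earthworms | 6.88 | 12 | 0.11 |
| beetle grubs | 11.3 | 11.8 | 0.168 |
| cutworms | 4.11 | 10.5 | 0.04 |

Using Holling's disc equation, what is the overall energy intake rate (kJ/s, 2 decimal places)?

0.60 kJ/s

R = Σλ_iE_i / (1 + Σλ_ih_i)
Numerator: 0.11×6.88 + 0.168×11.3 + 0.04×4.11 = 2.82
Denominator: 1 + 0.11×12 + 0.168×11.8 + 0.04×10.5 = 4.722
R = 2.82/4.722 = 0.5971 kJ/s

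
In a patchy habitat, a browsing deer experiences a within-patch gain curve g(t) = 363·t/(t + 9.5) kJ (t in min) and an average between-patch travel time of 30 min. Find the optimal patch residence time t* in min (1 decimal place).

Optimal t* satisfies g'(t*) = g(t*)/(T + t*).
g'(t) = 363·9.5/(t + 9.5)². Setting 363·9.5/(t+9.5)² = 363t/[(t+9.5)(30+t)] gives 9.5(30+t) = t(t+9.5), so t² = 9.5×30 = 285.
t* = √285 = 16.88 min.

16.9 min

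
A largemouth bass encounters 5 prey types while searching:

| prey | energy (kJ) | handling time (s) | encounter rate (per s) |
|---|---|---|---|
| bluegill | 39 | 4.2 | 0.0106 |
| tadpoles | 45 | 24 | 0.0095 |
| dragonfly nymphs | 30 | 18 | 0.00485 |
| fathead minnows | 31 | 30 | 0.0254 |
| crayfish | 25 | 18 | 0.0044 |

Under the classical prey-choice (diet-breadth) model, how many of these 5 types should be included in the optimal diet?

5

Rank by E/h (kJ/s): bluegill 9.29, tadpoles 1.88, dragonfly nymphs 1.67, crayfish 1.39, fathead minnows 1.03. Include each in turn until the next type's E/h falls below the running intake rate.
Rate on top 1: 0.3958. tadpoles: 1.88 > 0.3958 → include.
Rate on top 2: 0.6608. dragonfly nymphs: 1.67 > 0.6608 → include.
Rate on top 3: 0.7254. crayfish: 1.39 > 0.7254 → include.
Rate on top 4: 0.7619. fathead minnows: 1.03 > 0.7619 → include.
Optimal diet: bluegill, tadpoles, dragonfly nymphs, crayfish, fathead minnows — 5 of 5 types.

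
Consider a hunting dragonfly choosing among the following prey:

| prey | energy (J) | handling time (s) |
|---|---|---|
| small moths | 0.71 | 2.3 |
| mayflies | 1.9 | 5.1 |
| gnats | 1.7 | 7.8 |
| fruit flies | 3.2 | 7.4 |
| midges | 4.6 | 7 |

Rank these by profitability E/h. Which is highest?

Profitability E/h (J/s): small moths = 0.71/2.3 = 0.309, mayflies = 1.9/5.1 = 0.373, gnats = 1.7/7.8 = 0.218, fruit flies = 3.2/7.4 = 0.432, midges = 4.6/7 = 0.657.
Ranked: midges > fruit flies > mayflies > small moths > gnats.

midges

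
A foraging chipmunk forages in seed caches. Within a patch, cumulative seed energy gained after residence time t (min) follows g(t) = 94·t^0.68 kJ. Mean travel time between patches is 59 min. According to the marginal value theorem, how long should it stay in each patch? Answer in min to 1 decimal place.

125.4 min

Maximise g(t)/(T+t): set derivative to zero → g'(t)(T+t) = g(t).
g'(t) = 0.68·94·t^-0.32. Setting 0.68·94·t^-0.32 = 94·t^0.68/(59+t) gives 0.68(59+t) = t, so 0.32·t = 0.68×59.
t* = 0.68×59/0.32 = 125.4 min.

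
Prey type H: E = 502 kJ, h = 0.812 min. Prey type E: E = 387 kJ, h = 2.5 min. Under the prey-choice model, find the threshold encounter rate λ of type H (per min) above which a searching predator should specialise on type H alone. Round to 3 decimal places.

0.411 per min

At the threshold, the rate on type H alone equals the profitability of type E: λ·502/(1 + λ·0.812) = 387/2.5 = 154.8.
Rearranging, λ(502 − 154.8×0.812) = 154.8, so λ = 154.8/376.3 = 0.4114 per min.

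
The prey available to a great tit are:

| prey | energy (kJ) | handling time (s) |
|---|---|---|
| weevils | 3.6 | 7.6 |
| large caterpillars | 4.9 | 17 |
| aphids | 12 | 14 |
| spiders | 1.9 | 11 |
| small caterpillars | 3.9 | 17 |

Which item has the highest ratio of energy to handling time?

aphids

Profitability E/h (kJ/s): weevils = 3.6/7.6 = 0.474, large caterpillars = 4.9/17 = 0.288, aphids = 12/14 = 0.857, spiders = 1.9/11 = 0.173, small caterpillars = 3.9/17 = 0.229.
Ranked: aphids > weevils > large caterpillars > small caterpillars > spiders.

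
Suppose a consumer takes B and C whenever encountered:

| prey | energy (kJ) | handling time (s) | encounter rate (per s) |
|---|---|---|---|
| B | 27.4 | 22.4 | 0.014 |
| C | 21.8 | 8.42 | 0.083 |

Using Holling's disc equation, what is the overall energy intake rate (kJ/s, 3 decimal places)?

1.090 kJ/s

R = Σλ_iE_i / (1 + Σλ_ih_i)
Numerator: 0.014×27.4 + 0.083×21.8 = 2.193
Denominator: 1 + 0.014×22.4 + 0.083×8.42 = 2.012
R = 2.193/2.012 = 1.09 kJ/s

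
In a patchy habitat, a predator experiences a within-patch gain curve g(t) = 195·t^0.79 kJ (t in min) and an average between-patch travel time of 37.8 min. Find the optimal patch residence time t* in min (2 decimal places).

Optimal t* satisfies g'(t*) = g(t*)/(T + t*).
g'(t) = 0.79·195·t^-0.21. Setting 0.79·195·t^-0.21 = 195·t^0.79/(37.8+t) gives 0.79(37.8+t) = t, so 0.21·t = 0.79×37.8.
t* = 0.79×37.8/0.21 = 142.2 min.

142.20 min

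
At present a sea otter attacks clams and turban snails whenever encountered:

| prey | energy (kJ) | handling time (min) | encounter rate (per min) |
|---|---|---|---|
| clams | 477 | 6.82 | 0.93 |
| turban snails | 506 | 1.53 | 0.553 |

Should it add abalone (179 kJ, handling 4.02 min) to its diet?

No

Intake rate on the current diet: R = (0.93×477 + 0.553×506) / (1 + 0.93×6.82 + 0.553×1.53) = 723.4/8.189 = 88.34 kJ/min.
abalone: E/h = 179/4.02 = 44.53 kJ/min.
44.53 < 88.34, so adding abalone would lower the average — exclude it.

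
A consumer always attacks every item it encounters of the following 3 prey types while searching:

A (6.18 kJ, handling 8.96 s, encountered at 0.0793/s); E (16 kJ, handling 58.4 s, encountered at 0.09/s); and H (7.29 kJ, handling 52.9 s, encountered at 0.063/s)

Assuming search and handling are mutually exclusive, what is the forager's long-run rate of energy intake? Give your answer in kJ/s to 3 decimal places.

0.232 kJ/s

R = Σλ_iE_i / (1 + Σλ_ih_i)
Numerator: 0.0793×6.18 + 0.09×16 + 0.063×7.29 = 2.389
Denominator: 1 + 0.0793×8.96 + 0.09×58.4 + 0.063×52.9 = 10.3
R = 2.389/10.3 = 0.232 kJ/s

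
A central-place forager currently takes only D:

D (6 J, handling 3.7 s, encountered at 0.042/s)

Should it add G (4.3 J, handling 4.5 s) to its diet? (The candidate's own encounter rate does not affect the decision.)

Yes

Intake rate on the current diet: R = (0.042×6) / (1 + 0.042×3.7) = 0.252/1.155 = 0.2181 J/s.
Profitability of G: 4.3/4.5 = 0.9556 J/s.
Since 0.9556 > R, including G increases the long-run rate.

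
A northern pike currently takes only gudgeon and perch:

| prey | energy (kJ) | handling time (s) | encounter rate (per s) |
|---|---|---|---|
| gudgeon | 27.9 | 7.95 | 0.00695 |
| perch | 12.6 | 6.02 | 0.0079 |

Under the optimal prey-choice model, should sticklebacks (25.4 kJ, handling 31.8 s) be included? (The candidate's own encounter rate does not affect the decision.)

Yes

Intake rate on the current diet: R = (0.00695×27.9 + 0.0079×12.6) / (1 + 0.00695×7.95 + 0.0079×6.02) = 0.2934/1.103 = 0.2661 kJ/s.
sticklebacks: E/h = 25.4/31.8 = 0.7987 kJ/s.
0.7987 > 0.2661, so adding sticklebacks raises the average — include it.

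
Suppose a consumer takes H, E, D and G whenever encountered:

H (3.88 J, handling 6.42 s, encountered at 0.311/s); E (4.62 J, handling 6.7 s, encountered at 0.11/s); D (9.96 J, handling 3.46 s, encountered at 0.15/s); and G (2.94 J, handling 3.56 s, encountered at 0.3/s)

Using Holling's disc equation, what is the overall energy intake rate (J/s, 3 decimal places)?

R = Σλ_iE_i / (1 + Σλ_ih_i)
Numerator: 0.311×3.88 + 0.11×4.62 + 0.15×9.96 + 0.3×2.94 = 4.091
Denominator: 1 + 0.311×6.42 + 0.11×6.7 + 0.15×3.46 + 0.3×3.56 = 5.321
R = 4.091/5.321 = 0.7689 J/s

0.769 J/s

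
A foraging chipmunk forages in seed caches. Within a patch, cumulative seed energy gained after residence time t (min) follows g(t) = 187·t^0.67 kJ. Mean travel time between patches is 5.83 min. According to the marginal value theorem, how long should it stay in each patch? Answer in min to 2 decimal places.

Maximise g(t)/(T+t): set derivative to zero → g'(t)(T+t) = g(t).
g'(t) = 0.67·187·t^-0.33. Setting 0.67·187·t^-0.33 = 187·t^0.67/(5.83+t) gives 0.67(5.83+t) = t, so 0.33·t = 0.67×5.83.
t* = 0.67×5.83/0.33 = 11.84 min.

11.84 min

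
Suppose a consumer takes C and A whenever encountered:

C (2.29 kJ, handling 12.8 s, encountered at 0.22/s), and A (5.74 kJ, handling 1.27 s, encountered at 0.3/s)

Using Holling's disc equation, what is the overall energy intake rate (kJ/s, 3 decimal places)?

Energy encountered per unit search time: 0.22×2.29 + 0.3×5.74 = 2.226 kJ/s.
Handling time per unit search time: 0.22×12.8 + 0.3×1.27 = 3.197.
Rate = 2.226/(1 + 3.197) = 0.5303 kJ/s.

0.530 kJ/s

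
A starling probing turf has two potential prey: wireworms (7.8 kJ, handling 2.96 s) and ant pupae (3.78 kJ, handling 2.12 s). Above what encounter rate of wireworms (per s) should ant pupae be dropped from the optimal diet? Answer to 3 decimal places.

0.707 per s

Drop ant pupae once their profitability E₂/h₂ falls below the rate achievable on wireworms alone: E₂/h₂ = λE₁/(1 + λh₁).
Solve for λ: λE₁h₂ = E₂(1 + λh₁) → λ(E₁h₂ − E₂h₁) = E₂ → λ = E₂/(E₁h₂ − E₂h₁).
λ = 3.78/(7.8×2.12 − 3.78×2.96) = 3.78/5.347 = 0.7069 per s.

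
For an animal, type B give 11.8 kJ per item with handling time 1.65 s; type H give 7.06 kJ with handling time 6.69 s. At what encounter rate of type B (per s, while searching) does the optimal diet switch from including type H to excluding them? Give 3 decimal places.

At the threshold, the rate on type B alone equals the profitability of type H: λ·11.8/(1 + λ·1.65) = 7.06/6.69 = 1.055.
Rearranging, λ(11.8 − 1.055×1.65) = 1.055, so λ = 1.055/10.06 = 0.1049 per s.

0.105 per s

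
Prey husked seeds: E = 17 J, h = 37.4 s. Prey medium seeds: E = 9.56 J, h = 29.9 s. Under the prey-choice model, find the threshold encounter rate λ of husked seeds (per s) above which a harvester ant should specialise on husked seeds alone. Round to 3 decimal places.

0.063 per s

At the threshold, the rate on husked seeds alone equals the profitability of medium seeds: λ·17/(1 + λ·37.4) = 9.56/29.9 = 0.3197.
Rearranging, λ(17 − 0.3197×37.4) = 0.3197, so λ = 0.3197/5.042 = 0.06341 per s.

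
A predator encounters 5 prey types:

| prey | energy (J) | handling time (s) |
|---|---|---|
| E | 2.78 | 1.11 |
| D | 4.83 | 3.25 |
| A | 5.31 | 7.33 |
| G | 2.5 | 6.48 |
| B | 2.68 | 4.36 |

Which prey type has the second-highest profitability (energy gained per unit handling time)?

D

In descending order of E/h:
E: 2.78/1.11 = 2.5 J/s
D: 4.83/3.25 = 1.49 J/s
A: 5.31/7.33 = 0.724 J/s
B: 2.68/4.36 = 0.615 J/s
G: 2.5/6.48 = 0.386 J/s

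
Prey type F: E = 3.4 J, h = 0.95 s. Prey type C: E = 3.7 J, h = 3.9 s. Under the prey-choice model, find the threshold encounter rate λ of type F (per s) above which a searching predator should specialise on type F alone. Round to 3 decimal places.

Drop type C once their profitability E₂/h₂ falls below the rate achievable on type F alone: E₂/h₂ = λE₁/(1 + λh₁).
Solve for λ: λE₁h₂ = E₂(1 + λh₁) → λ(E₁h₂ − E₂h₁) = E₂ → λ = E₂/(E₁h₂ − E₂h₁).
λ = 3.7/(3.4×3.9 − 3.7×0.95) = 3.7/9.745 = 0.3797 per s.

0.380 per s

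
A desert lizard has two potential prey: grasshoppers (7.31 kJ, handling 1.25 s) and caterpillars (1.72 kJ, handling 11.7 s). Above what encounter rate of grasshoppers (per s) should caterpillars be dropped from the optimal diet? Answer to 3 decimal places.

The zero-one rule: include caterpillars iff E₂/h₂ > λE₁/(1+λh₁). Equality gives the switch point.
λE₁h₂ = E₂ + λE₂h₁ ⇒ λ = E₂/(E₁h₂ − E₂h₁) = 1.72/(85.53 − 2.15) = 0.02063 per s.

0.021 per s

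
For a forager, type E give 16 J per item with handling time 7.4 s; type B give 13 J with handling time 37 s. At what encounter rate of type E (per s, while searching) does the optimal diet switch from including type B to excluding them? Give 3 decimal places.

The zero-one rule: include type B iff E₂/h₂ > λE₁/(1+λh₁). Equality gives the switch point.
λE₁h₂ = E₂ + λE₂h₁ ⇒ λ = E₂/(E₁h₂ − E₂h₁) = 13/(592 − 96.2) = 0.02622 per s.

0.026 per s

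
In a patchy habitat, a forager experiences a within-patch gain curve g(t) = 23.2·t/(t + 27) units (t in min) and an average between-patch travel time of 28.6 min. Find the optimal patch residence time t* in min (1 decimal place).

27.8 min

Optimal t* satisfies g'(t*) = g(t*)/(T + t*).
g'(t) = 23.2·27/(t + 27)². Setting 23.2·27/(t+27)² = 23.2t/[(t+27)(28.6+t)] gives 27(28.6+t) = t(t+27), so t² = 27×28.6 = 772.2.
t* = √772.2 = 27.79 min.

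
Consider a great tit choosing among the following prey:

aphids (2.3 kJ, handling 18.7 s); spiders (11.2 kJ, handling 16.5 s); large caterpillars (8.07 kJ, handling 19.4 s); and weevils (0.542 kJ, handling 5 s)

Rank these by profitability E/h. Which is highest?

Profitability E/h (kJ/s): aphids = 2.3/18.7 = 0.123, spiders = 11.2/16.5 = 0.679, large caterpillars = 8.07/19.4 = 0.416, weevils = 0.542/5 = 0.108.
Ranked: spiders > large caterpillars > aphids > weevils.

spiders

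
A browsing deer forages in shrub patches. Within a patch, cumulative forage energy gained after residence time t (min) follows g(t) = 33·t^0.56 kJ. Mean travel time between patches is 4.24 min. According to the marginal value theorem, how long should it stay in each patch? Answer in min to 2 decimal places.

5.40 min

Maximise g(t)/(T+t): set derivative to zero → g'(t)(T+t) = g(t).
g'(t) = 0.56·33·t^-0.44. Setting 0.56·33·t^-0.44 = 33·t^0.56/(4.24+t) gives 0.56(4.24+t) = t, so 0.44·t = 0.56×4.24.
t* = 0.56×4.24/0.44 = 5.396 min.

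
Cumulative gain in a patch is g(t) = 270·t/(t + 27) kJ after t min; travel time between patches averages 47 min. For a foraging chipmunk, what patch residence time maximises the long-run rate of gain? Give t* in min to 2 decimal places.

35.62 min

By the marginal value theorem, leave when the instantaneous gain rate g'(t) equals the habitat-wide average g(t)/(T + t).
g'(t) = 270·27/(t + 27)². Setting 270·27/(t+27)² = 270t/[(t+27)(47+t)] gives 27(47+t) = t(t+27), so t² = 27×47 = 1269.
t* = √1269 = 35.62 min.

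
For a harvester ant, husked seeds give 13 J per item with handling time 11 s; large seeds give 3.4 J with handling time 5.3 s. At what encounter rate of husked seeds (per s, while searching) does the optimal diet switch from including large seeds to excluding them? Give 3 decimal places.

0.108 per s

Drop large seeds once their profitability E₂/h₂ falls below the rate achievable on husked seeds alone: E₂/h₂ = λE₁/(1 + λh₁).
Solve for λ: λE₁h₂ = E₂(1 + λh₁) → λ(E₁h₂ − E₂h₁) = E₂ → λ = E₂/(E₁h₂ − E₂h₁).
λ = 3.4/(13×5.3 − 3.4×11) = 3.4/31.5 = 0.1079 per s.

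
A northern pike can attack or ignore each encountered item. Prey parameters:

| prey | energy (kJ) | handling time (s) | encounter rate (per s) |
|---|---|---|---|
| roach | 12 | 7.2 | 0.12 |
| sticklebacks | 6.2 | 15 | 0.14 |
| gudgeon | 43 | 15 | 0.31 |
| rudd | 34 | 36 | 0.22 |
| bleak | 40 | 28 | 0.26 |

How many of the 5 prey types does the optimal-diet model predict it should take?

Rank by E/h (kJ/s): gudgeon 2.87, roach 1.67, bleak 1.43, rudd 0.944, sticklebacks 0.413. Include each in turn until the next type's E/h falls below the running intake rate.
Rate on top 1: 2.359. roach: 1.67 < 2.359 → exclude; stop.
Optimal diet: gudgeon — 1 of 5 types.

1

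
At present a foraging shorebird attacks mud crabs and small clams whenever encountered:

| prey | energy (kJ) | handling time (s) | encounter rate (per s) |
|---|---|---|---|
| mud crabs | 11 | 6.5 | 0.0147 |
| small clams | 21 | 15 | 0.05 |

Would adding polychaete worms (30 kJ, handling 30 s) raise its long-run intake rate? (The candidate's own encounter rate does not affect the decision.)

On mud crabs and small clams alone, R = ΣλE/(1+Σλh) = 1.212/1.846 = 0.6566 kJ/s.
polychaete worms: E/h = 30/30 = 1 kJ/s.
Since 1 > R, including polychaete worms increases the long-run rate.

Yes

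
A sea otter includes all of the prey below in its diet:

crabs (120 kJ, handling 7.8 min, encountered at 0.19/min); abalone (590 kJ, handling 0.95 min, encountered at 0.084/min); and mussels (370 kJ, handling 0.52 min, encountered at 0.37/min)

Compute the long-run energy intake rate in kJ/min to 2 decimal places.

R = (0.19×120 + 0.084×590 + 0.37×370) / (1 + 0.19×7.8 + 0.084×0.95 + 0.37×0.52) = 209.3/2.754 = 75.98 kJ/min.

75.98 kJ/min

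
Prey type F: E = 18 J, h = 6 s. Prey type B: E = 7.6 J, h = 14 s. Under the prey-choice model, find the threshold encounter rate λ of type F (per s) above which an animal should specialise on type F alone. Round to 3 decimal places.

0.037 per s

The zero-one rule: include type B iff E₂/h₂ > λE₁/(1+λh₁). Equality gives the switch point.
λE₁h₂ = E₂ + λE₂h₁ ⇒ λ = E₂/(E₁h₂ − E₂h₁) = 7.6/(252 − 45.6) = 0.03682 per s.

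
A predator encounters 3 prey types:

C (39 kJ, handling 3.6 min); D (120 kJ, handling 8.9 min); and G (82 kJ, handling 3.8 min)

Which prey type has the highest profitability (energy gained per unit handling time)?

G

In descending order of E/h:
G: 82/3.8 = 21.6 kJ/min
D: 120/8.9 = 13.5 kJ/min
C: 39/3.6 = 10.8 kJ/min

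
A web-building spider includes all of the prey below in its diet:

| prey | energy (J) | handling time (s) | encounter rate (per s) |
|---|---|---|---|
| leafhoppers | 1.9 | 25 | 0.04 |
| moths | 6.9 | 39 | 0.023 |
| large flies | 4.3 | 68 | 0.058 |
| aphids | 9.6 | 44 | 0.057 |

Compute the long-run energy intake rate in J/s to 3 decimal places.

0.110 J/s

R = Σλ_iE_i / (1 + Σλ_ih_i)
Numerator: 0.04×1.9 + 0.023×6.9 + 0.058×4.3 + 0.057×9.6 = 1.031
Denominator: 1 + 0.04×25 + 0.023×39 + 0.058×68 + 0.057×44 = 9.349
R = 1.031/9.349 = 0.1103 J/s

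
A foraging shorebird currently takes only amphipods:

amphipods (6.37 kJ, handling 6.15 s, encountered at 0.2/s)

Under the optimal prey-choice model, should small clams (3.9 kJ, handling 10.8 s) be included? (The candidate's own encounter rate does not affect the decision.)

Intake rate on the current diet: R = (0.2×6.37) / (1 + 0.2×6.15) = 1.274/2.23 = 0.5713 kJ/s.
small clams: E/h = 3.9/10.8 = 0.3611 kJ/s.
Since 0.3611 < R, time spent handling small clams is better spent searching.

No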